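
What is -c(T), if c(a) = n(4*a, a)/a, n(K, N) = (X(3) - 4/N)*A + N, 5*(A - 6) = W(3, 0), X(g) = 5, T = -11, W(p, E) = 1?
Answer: 1224/605 ≈ 2.0231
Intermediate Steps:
A = 31/5 (A = 6 + (1/5)*1 = 6 + 1/5 = 31/5 ≈ 6.2000)
n(K, N) = 31 + N - 124/(5*N) (n(K, N) = (5 - 4/N)*(31/5) + N = (31 - 124/(5*N)) + N = 31 + N - 124/(5*N))
c(a) = (31 + a - 124/(5*a))/a
-c(T) = -(-124/5 - 11*(31 - 11))/(-11)**2 = -(-124/5 - 11*20)/121 = -(-124/5 - 220)/121 = -(-1224)/(121*5) = -1*(-1224/605) = 1224/605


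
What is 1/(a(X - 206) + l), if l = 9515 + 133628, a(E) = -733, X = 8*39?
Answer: 1/142410 ≈ 7.0220e-6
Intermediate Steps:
X = 312
l = 143143
1/(a(X - 206) + l) = 1/(-733 + 143143) = 1/142410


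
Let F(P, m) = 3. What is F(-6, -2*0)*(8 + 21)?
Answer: 87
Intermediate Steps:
F(-6, -2*0)*(8 + 21) = 3*(8 + 21) = 3*29 = 87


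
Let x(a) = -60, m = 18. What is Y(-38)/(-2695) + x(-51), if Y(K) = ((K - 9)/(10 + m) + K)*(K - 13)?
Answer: -416751/6860 ≈ -60.751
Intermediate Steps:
Y(K) = (-13 + K)*(-9/28 + 29*K/28) (Y(K) = ((K - 9)/(10 + 18) + K)*(K - 13) = ((-9 + K)/28 + K)*(-13 + K) = ((-9 + K)*(1/28) + K)*(-13 + K) = ((-9/28 + K/28) + K)*(-13 + K) = (-9/28 + 29*K/28)*(-13 + K) = (-13 + K)*(-9/28 + 29*K/28))
Y(-38)/(-2695) + x(-51) = (117/28 - 193/14*(-38) + (29/28)*(-38)²)/(-2695) - 60 = (117/28 + 3667/7 + (29/28)*1444)*(-1/2695) - 60 = (117/28 + 3667/7 + 10469/7)*(-1/2695) - 60 = (56661/28)*(-1/2695) - 60 = -5151/6860 - 60 = -416751/6860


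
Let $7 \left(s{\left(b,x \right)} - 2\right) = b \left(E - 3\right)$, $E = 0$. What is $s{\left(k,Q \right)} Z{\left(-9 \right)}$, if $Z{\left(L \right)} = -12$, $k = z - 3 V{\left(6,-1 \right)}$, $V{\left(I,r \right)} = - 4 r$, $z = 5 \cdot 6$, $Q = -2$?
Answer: $\frac{480}{7} \approx 68.571$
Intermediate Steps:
$z = 30$
$k = 18$ ($k = 30 - 3 \left(\left(-4\right) \left(-1\right)\right) = 30 - 12 = 18$)
$s{\left(b,x \right)} = 2 - \frac{3 b}{7}$ ($s{\left(b,x \right)} = 2 + \frac{b \left(0 - 3\right)}{7} = 2 + \frac{b \left(-3\right)}{7} = 2 + \frac{\left(-3\right) b}{7} = 2 - \frac{3 b}{7}$)
$s{\left(k,Q \right)} Z{\left(-9 \right)} = \left(2 - \frac{54}{7}\right) \left(-12\right) = \left(- \frac{40}{7}\right) \left(-12\right) = \frac{480}{7}$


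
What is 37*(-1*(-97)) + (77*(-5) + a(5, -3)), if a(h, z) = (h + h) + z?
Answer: 3211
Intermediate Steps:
a(h, z) = z + 2*h (a(h, z) = 2*h + z = z + 2*h)
37*(-1*(-97)) + (77*(-5) + a(5, -3)) = 37*(-1*(-97)) + (77*(-5) + (-3 + 2*5)) = 37*97 + (-385 + (-3 + 10)) = 3589 + (-385 + 7) = 3589 - 378 = 3211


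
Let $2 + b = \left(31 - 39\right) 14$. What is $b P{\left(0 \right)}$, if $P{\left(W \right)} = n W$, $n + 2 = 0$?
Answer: $0$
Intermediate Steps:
$b = -114$ ($b = -2 + \left(31 - 39\right) 14 = -2 - 112 = -114$)
$n = -2$ ($n = -2 + 0 = -2$)
$P{\left(W \right)} = - 2 W$
$b P{\left(0 \right)} = - 114 \left(\left(-2\right) 0\right) = \left(-114\right) 0 = 0$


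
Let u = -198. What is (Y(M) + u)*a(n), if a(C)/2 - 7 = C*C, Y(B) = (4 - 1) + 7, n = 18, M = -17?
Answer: -124456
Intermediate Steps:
Y(B) = 10 (Y(B) = 3 + 7 = 10)
a(C) = 14 + 2*C² (a(C) = 14 + 2*(C*C) = 14 + 2*C²)
(Y(M) + u)*a(n) = (10 - 198)*(14 + 2*18²) = -188*(14 + 2*324) = -188*(14 + 648) = -188*662 = -124456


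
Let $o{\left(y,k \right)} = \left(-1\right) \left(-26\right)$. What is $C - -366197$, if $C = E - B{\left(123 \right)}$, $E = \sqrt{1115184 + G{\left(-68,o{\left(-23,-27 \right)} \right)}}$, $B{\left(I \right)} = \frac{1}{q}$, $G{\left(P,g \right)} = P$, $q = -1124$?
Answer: $\frac{411605429}{1124} + 2 \sqrt{278779} \approx 3.6725 \cdot 10^{5}$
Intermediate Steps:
$o{\left(y,k \right)} = 26$
$B{\left(I \right)} = - \frac{1}{1124}$ ($B{\left(I \right)} = \frac{1}{-1124} = - \frac{1}{1124}$)
$E = 2 \sqrt{278779}$ ($E = \sqrt{1115184 - 68} = \sqrt{1115116} = 2 \sqrt{278779} \approx 1056.0$)
$C = \frac{1}{1124} + 2 \sqrt{278779}$ ($C = 2 \sqrt{278779} - - \frac{1}{1124} = 2 \sqrt{278779} + \frac{1}{1124} = \frac{1}{1124} + 2 \sqrt{278779} \approx 1056.0$)
$C - -366197 = \left(\frac{1}{1124} + 2 \sqrt{278779}\right) - -366197 = \left(\frac{1}{1124} + 2 \sqrt{278779}\right) + 366197 = \frac{411605429}{1124} + 2 \sqrt{278779}$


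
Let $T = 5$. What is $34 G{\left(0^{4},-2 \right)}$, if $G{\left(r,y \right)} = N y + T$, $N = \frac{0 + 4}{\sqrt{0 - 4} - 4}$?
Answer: $\frac{1122}{5} + \frac{136 i}{5} \approx 224.4 + 27.2 i$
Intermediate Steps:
$N = \frac{-4 - 2 i}{5}$ ($N = \frac{4}{\sqrt{-4} - 4} = \frac{4}{2 i - 4} = \frac{4}{-4 + 2 i} = 4 \frac{-4 - 2 i}{20} = \frac{-4 - 2 i}{5} \approx -0.8 - 0.4 i$)
$G{\left(r,y \right)} = 5 + y \left(- \frac{4}{5} - \frac{2 i}{5}\right)$ ($G{\left(r,y \right)} = \left(- \frac{4}{5} - \frac{2 i}{5}\right) y + 5 = y \left(- \frac{4}{5} - \frac{2 i}{5}\right) + 5 = 5 + y \left(- \frac{4}{5} - \frac{2 i}{5}\right)$)
$34 G{\left(0^{4},-2 \right)} = 34 \left(5 - - \frac{4 \left(2 + i\right)}{5}\right) = 34 \left(5 + \left(\frac{8}{5} + \frac{4 i}{5}\right)\right) = 34 \left(\frac{33}{5} + \frac{4 i}{5}\right) = \frac{1122}{5} + \frac{136 i}{5}$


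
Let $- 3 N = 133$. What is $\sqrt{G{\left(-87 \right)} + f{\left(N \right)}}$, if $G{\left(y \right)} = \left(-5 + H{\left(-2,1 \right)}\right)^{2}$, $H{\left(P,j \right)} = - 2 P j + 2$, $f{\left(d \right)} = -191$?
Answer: $i \sqrt{190} \approx 13.784 i$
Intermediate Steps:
$N = - \frac{133}{3}$ ($N = \left(- \frac{1}{3}\right) 133 = - \frac{133}{3} \approx -44.333$)
$H{\left(P,j \right)} = 2 - 2 P j$ ($H{\left(P,j \right)} = - 2 P j + 2 = 2 - 2 P j$)
$G{\left(y \right)} = 1$ ($G{\left(y \right)} = \left(-5 - \left(-2 - 4\right)\right)^{2} = \left(-5 + \left(2 + 4\right)\right)^{2} = \left(-5 + 6\right)^{2} = 1^{2} = 1$)
$\sqrt{G{\left(-87 \right)} + f{\left(N \right)}} = \sqrt{1 - 191} = \sqrt{-190} = i \sqrt{190}$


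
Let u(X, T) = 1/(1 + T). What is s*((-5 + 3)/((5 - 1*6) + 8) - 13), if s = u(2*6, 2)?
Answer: -31/7 ≈ -4.4286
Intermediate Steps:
s = ⅓ (s = 1/(1 + 2) = 1/3 = ⅓ ≈ 0.33333)
s*((-5 + 3)/((5 - 1*6) + 8) - 13) = ((-5 + 3)/((5 - 1*6) + 8) - 13)/3 = (-2/((5 - 6) + 8) - 13)/3 = (-2/(-1 + 8) - 13)/3 = (-2/7 - 13)/3 = (⅓)*(-93/7) = -31/7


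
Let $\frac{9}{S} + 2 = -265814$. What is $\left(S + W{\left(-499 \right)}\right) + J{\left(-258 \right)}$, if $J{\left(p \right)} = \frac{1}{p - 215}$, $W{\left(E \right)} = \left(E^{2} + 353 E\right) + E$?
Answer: $\frac{9097263919567}{125730968} \approx 72355.0$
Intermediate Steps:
$S = - \frac{9}{265816}$ ($S = \frac{9}{-2 - 265814} = \frac{9}{-265816} = 9 \left(- \frac{1}{265816}\right) = - \frac{9}{265816} \approx -3.3858 \cdot 10^{-5}$)
$W{\left(E \right)} = E^{2} + 354 E$
$J{\left(p \right)} = \frac{1}{-215 + p}$
$\left(S + W{\left(-499 \right)}\right) + J{\left(-258 \right)} = \left(- \frac{9}{265816} - 499 \left(354 - 499\right)\right) + \frac{1}{-215 - 258} = \left(- \frac{9}{265816} - -72355\right) + \frac{1}{-473} = \left(- \frac{9}{265816} + 72355\right) - \frac{1}{473} = \frac{19233116671}{265816} - \frac{1}{473} = \frac{9097263919567}{125730968}$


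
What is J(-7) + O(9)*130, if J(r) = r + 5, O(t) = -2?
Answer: -262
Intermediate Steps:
J(r) = 5 + r
J(-7) + O(9)*130 = (5 - 7) - 2*130 = -2 - 260 = -262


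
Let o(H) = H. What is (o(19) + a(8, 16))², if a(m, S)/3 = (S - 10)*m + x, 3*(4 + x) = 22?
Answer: 29929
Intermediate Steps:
x = 10/3 (x = -4 + (⅓)*22 = -4 + 22/3 = 10/3 ≈ 3.3333)
a(m, S) = 10 + 3*m*(-10 + S) (a(m, S) = 3*((S - 10)*m + 10/3) = 3*((-10 + S)*m + 10/3) = 3*(m*(-10 + S) + 10/3) = 3*(10/3 + m*(-10 + S)) = 10 + 3*m*(-10 + S))
(o(19) + a(8, 16))² = (19 + (10 - 30*8 + 3*16*8))² = (19 + (10 - 240 + 384))² = (19 + 154)² = 173² = 29929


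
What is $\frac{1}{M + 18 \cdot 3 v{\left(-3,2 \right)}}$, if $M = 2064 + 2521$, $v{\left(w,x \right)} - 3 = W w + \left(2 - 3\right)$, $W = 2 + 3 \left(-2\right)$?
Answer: $\frac{1}{5341} \approx 0.00018723$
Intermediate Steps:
$W = -4$ ($W = 2 - 6 = -4$)
$v{\left(w,x \right)} = 2 - 4 w$ ($v{\left(w,x \right)} = 3 - \left(1 + 4 w\right) = 2 - 4 w$)
$M = 4585$
$\frac{1}{M + 18 \cdot 3 v{\left(-3,2 \right)}} = \frac{1}{4585 + 18 \cdot 3 \left(2 - -12\right)} = \frac{1}{4585 + 54 \left(2 + 12\right)} = \frac{1}{4585 + 54 \cdot 14} = \frac{1}{4585 + 756} = \frac{1}{5341}$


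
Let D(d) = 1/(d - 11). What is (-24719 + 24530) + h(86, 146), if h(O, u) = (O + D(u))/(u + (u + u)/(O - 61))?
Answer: -20057971/106434 ≈ -188.45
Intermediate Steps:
D(d) = 1/(-11 + d)
h(O, u) = (O + 1/(-11 + u))/(u + 2*u/(-61 + O)) (h(O, u) = (O + 1/(-11 + u))/(u + (u + u)/(O - 61)) = (O + 1/(-11 + u))/(u + (2*u)/(-61 + O)) = (O + 1/(-11 + u))/(u + 2*u/(-61 + O)))
(-24719 + 24530) + h(86, 146) = (-24719 + 24530) + (-61 + 86 + 86*(-61 + 86)*(-11 + 146))/(146*(-59 + 86)*(-11 + 146)) = -189 + (1/146)*(-61 + 86 + 86*25*135)/(27*135) = -189 + (1/146)*(1/27)*(1/135)*(-61 + 86 + 290250) = -189 + (1/146)*(1/27)*(1/135)*290275 = -189 + 58055/106434 = -20057971/106434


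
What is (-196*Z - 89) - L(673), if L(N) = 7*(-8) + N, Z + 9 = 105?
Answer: -19522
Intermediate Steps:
Z = 96 (Z = -9 + 105 = 96)
L(N) = -56 + N
(-196*Z - 89) - L(673) = (-196*96 - 89) - (-56 + 673) = (-18816 - 89) - 1*617 = -18905 - 617 = -19522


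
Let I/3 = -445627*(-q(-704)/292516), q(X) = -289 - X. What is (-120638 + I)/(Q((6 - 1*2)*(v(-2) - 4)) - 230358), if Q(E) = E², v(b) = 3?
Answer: 4961962799/9625531496 ≈ 0.51550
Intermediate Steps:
I = 79257945/41788 (I = 3*(-445627/((-292516/(-289 - 1*(-704))))) = 3*(-445627/((-292516/(-289 + 704)))) = 3*(-445627/((-292516/415))) = 3*(-445627/((-292516*1/415))) = 3*(-445627/(-292516/415)) = 3*(-445627*(-415/292516)) = 3*(26419315/41788) = 79257945/41788 ≈ 1896.7)
(-120638 + I)/(Q((6 - 1*2)*(v(-2) - 4)) - 230358) = (-120638 + 79257945/41788)/(((6 - 1*2)*(3 - 4))² - 230358) = -4961962799/(41788*(((6 - 2)*(-1))² - 230358)) = -4961962799/(41788*((4*(-1))² - 230358)) = -4961962799/(41788*((-4)² - 230358)) = -4961962799/(41788*(16 - 230358)) = -4961962799/41788/(-230342) = -4961962799/41788*(-1/230342) = 4961962799/9625531496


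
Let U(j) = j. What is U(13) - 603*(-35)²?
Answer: -738662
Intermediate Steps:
U(13) - 603*(-35)² = 13 - 603*(-35)² = 13 - 603*1225 = 13 - 738675 = -738662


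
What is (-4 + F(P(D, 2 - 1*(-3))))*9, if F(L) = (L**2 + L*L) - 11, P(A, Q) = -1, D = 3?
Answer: -117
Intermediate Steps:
F(L) = -11 + 2*L**2 (F(L) = (L**2 + L**2) - 11 = 2*L**2 - 11 = -11 + 2*L**2)
(-4 + F(P(D, 2 - 1*(-3))))*9 = (-4 + (-11 + 2*(-1)**2))*9 = (-4 + (-11 + 2*1))*9 = (-4 + (-11 + 2))*9 = (-4 - 9)*9 = -13*9 = -117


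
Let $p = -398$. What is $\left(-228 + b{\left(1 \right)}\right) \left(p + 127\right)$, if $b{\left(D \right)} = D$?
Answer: $61517$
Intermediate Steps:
$\left(-228 + b{\left(1 \right)}\right) \left(p + 127\right) = \left(-228 + 1\right) \left(-398 + 127\right) = \left(-227\right) \left(-271\right) = 61517$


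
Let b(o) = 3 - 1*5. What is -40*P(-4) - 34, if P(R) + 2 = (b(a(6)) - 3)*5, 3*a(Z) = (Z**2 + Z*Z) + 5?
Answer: 1046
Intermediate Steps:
a(Z) = 5/3 + 2*Z**2/3 (a(Z) = ((Z**2 + Z*Z) + 5)/3 = ((Z**2 + Z**2) + 5)/3 = (2*Z**2 + 5)/3 = (5 + 2*Z**2)/3 = 5/3 + 2*Z**2/3)
b(o) = -2 (b(o) = 3 - 5 = -2)
P(R) = -27 (P(R) = -2 + (-2 - 3)*5 = -2 - 5*5 = -2 - 25 = -27)
-40*P(-4) - 34 = -40*(-27) - 34 = 1080 - 34 = 1046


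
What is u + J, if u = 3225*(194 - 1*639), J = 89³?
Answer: -730156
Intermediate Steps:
J = 704969
u = -1435125 (u = 3225*(194 - 639) = 3225*(-445) = -1435125)
u + J = -1435125 + 704969 = -730156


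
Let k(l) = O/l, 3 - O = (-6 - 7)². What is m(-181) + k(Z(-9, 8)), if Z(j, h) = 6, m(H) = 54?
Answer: 79/3 ≈ 26.333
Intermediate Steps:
O = -166 (O = 3 - (-6 - 7)² = 3 - 1*(-13)² = 3 - 1*169 = 3 - 169 = -166)
k(l) = -166/l
m(-181) + k(Z(-9, 8)) = 54 - 166/6 = 54 - 166*⅙ = 54 - 83/3 = 79/3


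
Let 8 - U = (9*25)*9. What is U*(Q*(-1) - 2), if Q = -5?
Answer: -6051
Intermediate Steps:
U = -2017 (U = 8 - 9*25*9 = 8 - 225*9 = 8 - 1*2025 = 8 - 2025 = -2017)
U*(Q*(-1) - 2) = -2017*(-5*(-1) - 2) = -2017*(5 - 2) = -2017*3 = -6051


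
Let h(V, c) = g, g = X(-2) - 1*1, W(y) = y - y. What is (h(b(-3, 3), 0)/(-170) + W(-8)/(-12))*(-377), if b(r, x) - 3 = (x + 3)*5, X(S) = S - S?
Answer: -377/170 ≈ -2.2176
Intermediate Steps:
X(S) = 0
b(r, x) = 18 + 5*x (b(r, x) = 3 + (x + 3)*5 = 3 + (3 + x)*5 = 3 + (15 + 5*x) = 18 + 5*x)
W(y) = 0
g = -1 (g = 0 - 1*1 = 0 - 1 = -1)
h(V, c) = -1
(h(b(-3, 3), 0)/(-170) + W(-8)/(-12))*(-377) = (-1/(-170) + 0/(-12))*(-377) = (-1*(-1/170) + 0*(-1/12))*(-377) = (1/170 + 0)*(-377) = (1/170)*(-377) = -377/170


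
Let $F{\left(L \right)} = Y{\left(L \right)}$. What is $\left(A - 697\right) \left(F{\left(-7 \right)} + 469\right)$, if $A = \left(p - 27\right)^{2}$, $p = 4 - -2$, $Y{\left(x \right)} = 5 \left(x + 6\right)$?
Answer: $-118784$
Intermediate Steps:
$Y{\left(x \right)} = 30 + 5 x$ ($Y{\left(x \right)} = 5 \left(6 + x\right) = 30 + 5 x$)
$p = 6$ ($p = 4 + 2 = 6$)
$F{\left(L \right)} = 30 + 5 L$
$A = 441$ ($A = \left(6 - 27\right)^{2} = \left(-21\right)^{2} = 441$)
$\left(A - 697\right) \left(F{\left(-7 \right)} + 469\right) = \left(441 - 697\right) \left(\left(30 + 5 \left(-7\right)\right) + 469\right) = - 256 \left(\left(30 - 35\right) + 469\right) = - 256 \left(-5 + 469\right) = \left(-256\right) 464 = -118784$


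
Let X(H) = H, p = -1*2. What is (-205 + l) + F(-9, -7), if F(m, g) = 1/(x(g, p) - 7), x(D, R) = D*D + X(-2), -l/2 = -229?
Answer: 10121/40 ≈ 253.02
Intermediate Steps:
l = 458 (l = -2*(-229) = 458)
p = -2
x(D, R) = -2 + D**2 (x(D, R) = D*D - 2 = D**2 - 2 = -2 + D**2)
F(m, g) = 1/(-9 + g**2) (F(m, g) = 1/((-2 + g**2) - 7) = 1/(-9 + g**2))
(-205 + l) + F(-9, -7) = (-205 + 458) + 1/(-9 + (-7)**2) = 253 + 1/(-9 + 49) = 253 + 1/40 = 10121/40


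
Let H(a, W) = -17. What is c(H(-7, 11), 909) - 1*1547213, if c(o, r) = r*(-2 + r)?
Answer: -722750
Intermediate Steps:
c(H(-7, 11), 909) - 1*1547213 = 909*(-2 + 909) - 1*1547213 = 909*907 - 1547213 = 824463 - 1547213 = -722750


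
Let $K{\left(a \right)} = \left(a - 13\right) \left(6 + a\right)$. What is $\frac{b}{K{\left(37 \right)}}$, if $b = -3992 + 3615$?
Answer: $- \frac{377}{1032} \approx -0.36531$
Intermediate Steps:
$b = -377$
$K{\left(a \right)} = \left(-13 + a\right) \left(6 + a\right)$
$\frac{b}{K{\left(37 \right)}} = - \frac{377}{-78 + 37^{2} - 259} = - \frac{377}{-78 + 1369 - 259} = - \frac{377}{1032}$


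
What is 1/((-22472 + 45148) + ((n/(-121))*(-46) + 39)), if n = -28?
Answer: 121/2747227 ≈ 4.4044e-5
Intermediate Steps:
1/((-22472 + 45148) + ((n/(-121))*(-46) + 39)) = 1/((-22472 + 45148) + (-28/(-121)*(-46) + 39)) = 1/(22676 + (-28*(-1/121)*(-46) + 39)) = 1/(22676 + ((28/121)*(-46) + 39)) = 1/(22676 + (-1288/121 + 39)) = 1/(22676 + 3431/121) = 1/(2747227/121) = 121/2747227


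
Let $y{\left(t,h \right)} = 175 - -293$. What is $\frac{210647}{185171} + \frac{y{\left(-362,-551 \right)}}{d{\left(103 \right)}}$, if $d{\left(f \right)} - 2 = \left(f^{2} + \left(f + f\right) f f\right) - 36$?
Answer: $\frac{462673580791}{406640885959} \approx 1.1378$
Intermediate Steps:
$y{\left(t,h \right)} = 468$ ($y{\left(t,h \right)} = 175 + 293 = 468$)
$d{\left(f \right)} = -34 + f^{2} + 2 f^{3}$ ($d{\left(f \right)} = 2 - \left(36 - f^{2} - \left(f + f\right) f f\right) = 2 - \left(36 - f^{2} - 2 f f f\right) = 2 - \left(36 - f^{2} - 2 f^{2} f\right) = 2 - \left(36 - f^{2} - 2 f^{3}\right) = 2 + \left(-36 + f^{2} + 2 f^{3}\right) = -34 + f^{2} + 2 f^{3}$)
$\frac{210647}{185171} + \frac{y{\left(-362,-551 \right)}}{d{\left(103 \right)}} = \frac{210647}{185171} + \frac{468}{-34 + 103^{2} + 2 \cdot 103^{3}} = 210647 \cdot \frac{1}{185171} + \frac{468}{-34 + 10609 + 2 \cdot 1092727} = \frac{210647}{185171} + \frac{468}{-34 + 10609 + 2185454} = \frac{210647}{185171} + \frac{468}{2196029} = \frac{462673580791}{406640885959}$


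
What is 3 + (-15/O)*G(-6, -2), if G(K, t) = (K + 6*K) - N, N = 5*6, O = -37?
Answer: -969/37 ≈ -26.189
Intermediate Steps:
N = 30
G(K, t) = -30 + 7*K (G(K, t) = (K + 6*K) - 1*30 = 7*K - 30 = -30 + 7*K)
3 + (-15/O)*G(-6, -2) = 3 + (-15/(-37))*(-30 + 7*(-6)) = 3 + (-15*(-1/37))*(-30 - 42) = 3 + (15/37)*(-72) = 3 - 1080/37 = -969/37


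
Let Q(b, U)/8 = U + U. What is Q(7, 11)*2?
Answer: 352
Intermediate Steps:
Q(b, U) = 16*U (Q(b, U) = 8*(U + U) = 8*(2*U) = 16*U)
Q(7, 11)*2 = (16*11)*2 = 176*2 = 352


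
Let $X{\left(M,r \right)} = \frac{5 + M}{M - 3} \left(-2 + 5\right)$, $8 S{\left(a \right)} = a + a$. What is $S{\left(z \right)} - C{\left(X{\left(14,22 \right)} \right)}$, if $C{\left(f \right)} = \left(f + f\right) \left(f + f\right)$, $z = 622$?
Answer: $\frac{11639}{242} \approx 48.095$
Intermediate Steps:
$S{\left(a \right)} = \frac{a}{4}$ ($S{\left(a \right)} = \frac{a + a}{8} = \frac{2 a}{8} = \frac{a}{4}$)
$X{\left(M,r \right)} = \frac{3 \left(5 + M\right)}{-3 + M}$ ($X{\left(M,r \right)} = \frac{5 + M}{-3 + M} 3 = \frac{3 \left(5 + M\right)}{-3 + M}$)
$C{\left(f \right)} = 4 f^{2}$ ($C{\left(f \right)} = 2 f 2 f = 4 f^{2}$)
$S{\left(z \right)} - C{\left(X{\left(14,22 \right)} \right)} = \frac{1}{4} \cdot 622 - 4 \left(\frac{3 \left(5 + 14\right)}{-3 + 14}\right)^{2} = \frac{311}{2} - 4 \left(3 \cdot \frac{1}{11} \cdot 19\right)^{2} = \frac{311}{2} - 4 \left(\frac{57}{11}\right)^{2} = \frac{311}{2} - 4 \cdot \frac{3249}{121} = \frac{311}{2} - \frac{12996}{121} = \frac{11639}{242}$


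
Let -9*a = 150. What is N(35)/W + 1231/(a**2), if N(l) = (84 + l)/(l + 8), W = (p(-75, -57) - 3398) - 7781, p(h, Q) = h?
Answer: 157678657/35582500 ≈ 4.4314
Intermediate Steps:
a = -50/3 (a = -1/9*150 = -50/3 ≈ -16.667)
W = -11254 (W = (-75 - 3398) - 7781 = -3473 - 7781 = -11254)
N(l) = (84 + l)/(8 + l)
N(35)/W + 1231/(a**2) = ((84 + 35)/(8 + 35))/(-11254) + 1231/((-50/3)**2) = (119/43)*(-1/11254) + 1231/(2500/9) = ((1/43)*119)*(-1/11254) + 1231*(9/2500) = (119/43)*(-1/11254) + 11079/2500 = -7/28466 + 11079/2500 = 157678657/35582500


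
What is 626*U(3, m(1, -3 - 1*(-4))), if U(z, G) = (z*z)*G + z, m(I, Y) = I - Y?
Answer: 1878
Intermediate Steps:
U(z, G) = z + G*z**2 (U(z, G) = z**2*G + z = G*z**2 + z = z + G*z**2)
626*U(3, m(1, -3 - 1*(-4))) = 626*(3*(1 + (1 - (-3 - 1*(-4)))*3)) = 626*(3*(1 + (1 - (-3 + 4))*3)) = 626*(3*(1 + (1 - 1*1)*3)) = 626*(3*(1 + (1 - 1)*3)) = 626*(3*(1 + 0*3)) = 626*(3*(1 + 0)) = 626*(3*1) = 626*3 = 1878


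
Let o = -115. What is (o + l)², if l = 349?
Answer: 54756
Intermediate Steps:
(o + l)² = (-115 + 349)² = 234² = 54756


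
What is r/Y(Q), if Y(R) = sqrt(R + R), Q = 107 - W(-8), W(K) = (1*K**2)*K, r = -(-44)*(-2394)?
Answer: -52668*sqrt(1238)/619 ≈ -2993.8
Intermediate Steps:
r = -105336 (r = -1*105336 = -105336)
W(K) = K**3 (W(K) = K**2*K = K**3)
Q = 619 (Q = 107 - 1*(-8)**3 = 107 - 1*(-512) = 107 + 512 = 619)
Y(R) = sqrt(2)*sqrt(R) (Y(R) = sqrt(2*R) = sqrt(2)*sqrt(R))
r/Y(Q) = -105336*sqrt(1238)/1238 = -52668*sqrt(1238)/619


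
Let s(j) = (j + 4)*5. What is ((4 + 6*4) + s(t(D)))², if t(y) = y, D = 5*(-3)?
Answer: 729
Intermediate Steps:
D = -15
s(j) = 20 + 5*j (s(j) = (4 + j)*5 = 20 + 5*j)
((4 + 6*4) + s(t(D)))² = ((4 + 6*4) + (20 + 5*(-15)))² = ((4 + 24) + (20 - 75))² = (28 - 55)² = (-27)² = 729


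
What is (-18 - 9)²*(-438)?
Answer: -319302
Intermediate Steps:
(-18 - 9)²*(-438) = (-27)²*(-438) = 729*(-438) = -319302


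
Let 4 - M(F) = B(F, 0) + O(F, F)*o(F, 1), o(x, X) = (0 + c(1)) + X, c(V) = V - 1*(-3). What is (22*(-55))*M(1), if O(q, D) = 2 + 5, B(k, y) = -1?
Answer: 36300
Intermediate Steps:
O(q, D) = 7
c(V) = 3 + V (c(V) = V + 3 = 3 + V)
o(x, X) = 4 + X (o(x, X) = (0 + (3 + 1)) + X = (0 + 4) + X = 4 + X)
M(F) = -30 (M(F) = 4 - (-1 + 7*(4 + 1)) = 4 - (-1 + 7*5) = 4 - (-1 + 35) = 4 - 1*34 = 4 - 34 = -30)
(22*(-55))*M(1) = (22*(-55))*(-30) = -1210*(-30) = 36300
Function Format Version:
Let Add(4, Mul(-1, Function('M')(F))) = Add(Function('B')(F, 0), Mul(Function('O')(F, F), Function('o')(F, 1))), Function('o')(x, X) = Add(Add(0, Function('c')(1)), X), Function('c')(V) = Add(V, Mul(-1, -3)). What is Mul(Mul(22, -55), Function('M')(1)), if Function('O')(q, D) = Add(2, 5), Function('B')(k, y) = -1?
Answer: 36300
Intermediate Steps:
Function('O')(q, D) = 7
Function('c')(V) = Add(3, V) (Function('c')(V) = Add(V, 3) = Add(3, V))
Function('o')(x, X) = Add(4, X) (Function('o')(x, X) = Add(Add(0, Add(3, 1)), X) = Add(Add(0, 4), X) = Add(4, X))
Function('M')(F) = -30 (Function('M')(F) = Add(4, Mul(-1, Add(-1, Mul(7, Add(4, 1))))) = Add(4, Mul(-1, Add(-1, Mul(7, 5)))) = Add(4, Mul(-1, Add(-1, 35))) = Add(4, Mul(-1, 34)) = Add(4, -34) = -30)
Mul(Mul(22, -55), Function('M')(1)) = Mul(Mul(22, -55), -30) = Mul(-1210, -30) = 36300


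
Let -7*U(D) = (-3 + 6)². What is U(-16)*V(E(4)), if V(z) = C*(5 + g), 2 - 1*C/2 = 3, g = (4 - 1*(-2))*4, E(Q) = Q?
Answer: 522/7 ≈ 74.571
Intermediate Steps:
g = 24 (g = (4 + 2)*4 = 6*4 = 24)
C = -2 (C = 4 - 2*3 = 4 - 6 = -2)
U(D) = -9/7 (U(D) = -(-3 + 6)²/7 = -⅐*3² = -⅐*9 = -9/7)
V(z) = -58 (V(z) = -2*(5 + 24) = -2*29 = -58)
U(-16)*V(E(4)) = -9/7*(-58) = 522/7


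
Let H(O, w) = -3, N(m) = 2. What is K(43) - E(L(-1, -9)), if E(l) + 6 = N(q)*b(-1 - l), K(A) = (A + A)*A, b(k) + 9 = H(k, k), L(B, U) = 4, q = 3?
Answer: 3728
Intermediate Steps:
b(k) = -12 (b(k) = -9 - 3 = -12)
K(A) = 2*A² (K(A) = (2*A)*A = 2*A²)
E(l) = -30 (E(l) = -6 + 2*(-12) = -6 - 24 = -30)
K(43) - E(L(-1, -9)) = 2*43² - 1*(-30) = 2*1849 + 30 = 3698 + 30 = 3728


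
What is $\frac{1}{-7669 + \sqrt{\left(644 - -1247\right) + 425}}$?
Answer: $- \frac{7669}{58811245} - \frac{2 \sqrt{579}}{58811245} \approx -0.00013122$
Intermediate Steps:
$\frac{1}{-7669 + \sqrt{\left(644 - -1247\right) + 425}} = \frac{1}{-7669 + \sqrt{\left(644 + 1247\right) + 425}} = \frac{1}{-7669 + \sqrt{1891 + 425}} = \frac{1}{-7669 + \sqrt{2316}} = \frac{1}{-7669 + 2 \sqrt{579}}$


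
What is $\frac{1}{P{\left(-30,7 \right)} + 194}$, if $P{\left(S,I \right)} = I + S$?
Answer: $\frac{1}{171} \approx 0.005848$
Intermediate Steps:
$\frac{1}{P{\left(-30,7 \right)} + 194} = \frac{1}{\left(7 - 30\right) + 194} = \frac{1}{-23 + 194} = \frac{1}{171}$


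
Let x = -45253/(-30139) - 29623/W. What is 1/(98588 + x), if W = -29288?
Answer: 882711032/87026933400277 ≈ 1.0143e-5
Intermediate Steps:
x = 2218177461/882711032 (x = -45253/(-30139) - 29623/(-29288) = -45253*(-1/30139) - 29623*(-1/29288) = 45253/30139 + 29623/29288 = 2218177461/882711032 ≈ 2.5129)
1/(98588 + x) = 1/(98588 + 2218177461/882711032) = 1/(87026933400277/882711032) = 882711032/87026933400277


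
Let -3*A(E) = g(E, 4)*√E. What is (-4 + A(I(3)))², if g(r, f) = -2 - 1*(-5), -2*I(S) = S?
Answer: (8 + I*√6)²/4 ≈ 14.5 + 9.798*I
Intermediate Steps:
I(S) = -S/2
g(r, f) = 3 (g(r, f) = -2 + 5 = 3)
A(E) = -√E
(-4 + A(I(3)))² = (-4 - √(-½*3))² = (-4 - √(-3/2))² = (-4 - I*√6/2)²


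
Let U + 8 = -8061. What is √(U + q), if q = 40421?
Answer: 4*√2022 ≈ 179.87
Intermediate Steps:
U = -8069 (U = -8 - 8061 = -8069)
√(U + q) = √(-8069 + 40421) = √32352 = 4*√2022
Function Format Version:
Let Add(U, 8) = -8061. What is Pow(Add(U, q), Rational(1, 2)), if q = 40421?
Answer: Mul(4, Pow(2022, Rational(1, 2))) ≈ 179.87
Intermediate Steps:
U = -8069 (U = Add(-8, -8061) = -8069)
Pow(Add(U, q), Rational(1, 2)) = Pow(Add(-8069, 40421), Rational(1, 2)) = Pow(32352, Rational(1, 2)) = Mul(4, Pow(2022, Rational(1, 2)))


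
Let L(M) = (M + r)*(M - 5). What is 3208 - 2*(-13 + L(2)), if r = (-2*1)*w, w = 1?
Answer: 3234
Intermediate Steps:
r = -2 (r = -2*1*1 = -2*1 = -2)
L(M) = (-5 + M)*(-2 + M) (L(M) = (M - 2)*(M - 5) = (-2 + M)*(-5 + M) = (-5 + M)*(-2 + M))
3208 - 2*(-13 + L(2)) = 3208 - 2*(-13 + (10 + 2**2 - 7*2)) = 3208 - 2*(-13 + (10 + 4 - 14)) = 3208 - 2*(-13 + 0) = 3208 - 2*(-13) = 3208 + 26 = 3234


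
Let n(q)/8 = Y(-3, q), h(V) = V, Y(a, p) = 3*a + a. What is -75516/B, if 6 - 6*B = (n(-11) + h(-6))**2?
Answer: 75516/1733 ≈ 43.575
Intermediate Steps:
Y(a, p) = 4*a
n(q) = -96 (n(q) = 8*(4*(-3)) = 8*(-12) = -96)
B = -1733 (B = 1 - (-96 - 6)**2/6 = 1 - 1/6*(-102)**2 = 1 - 1/6*10404 = 1 - 1734 = -1733)
-75516/B = -75516/(-1733) = -75516*(-1/1733) = 75516/1733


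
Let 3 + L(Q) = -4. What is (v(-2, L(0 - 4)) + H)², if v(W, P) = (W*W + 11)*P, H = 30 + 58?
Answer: 289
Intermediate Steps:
H = 88
L(Q) = -7 (L(Q) = -3 - 4 = -7)
v(W, P) = P*(11 + W²) (v(W, P) = (W² + 11)*P = (11 + W²)*P = P*(11 + W²))
(v(-2, L(0 - 4)) + H)² = (-7*(11 + (-2)²) + 88)² = (-7*(11 + 4) + 88)² = (-7*15 + 88)² = (-105 + 88)² = (-17)² = 289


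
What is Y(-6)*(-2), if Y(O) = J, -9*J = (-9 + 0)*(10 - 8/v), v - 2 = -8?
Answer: -68/3 ≈ -22.667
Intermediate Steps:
v = -6 (v = 2 - 8 = -6)
J = 34/3 (J = -(-9 + 0)*(10 - 8/(-6))/9 = -(-1)*(10 - 8*(-⅙)) = -(-1)*(10 + 4/3) = -(-1)*34/3 = -⅑*(-102) = 34/3 ≈ 11.333)
Y(O) = 34/3
Y(-6)*(-2) = (34/3)*(-2) = -68/3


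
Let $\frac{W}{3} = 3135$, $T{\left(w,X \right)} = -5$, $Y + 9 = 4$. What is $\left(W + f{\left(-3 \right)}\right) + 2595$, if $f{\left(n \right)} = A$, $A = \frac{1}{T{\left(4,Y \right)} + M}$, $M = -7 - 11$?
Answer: $\frac{275999}{23} \approx 12000.0$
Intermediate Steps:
$Y = -5$ ($Y = -9 + 4 = -5$)
$M = -18$
$W = 9405$ ($W = 3 \cdot 3135 = 9405$)
$A = - \frac{1}{23}$ ($A = \frac{1}{-5 - 18} = \frac{1}{-23} = - \frac{1}{23} \approx -0.043478$)
$f{\left(n \right)} = - \frac{1}{23}$
$\left(W + f{\left(-3 \right)}\right) + 2595 = \left(9405 - \frac{1}{23}\right) + 2595 = \frac{216314}{23} + 2595 = \frac{275999}{23}$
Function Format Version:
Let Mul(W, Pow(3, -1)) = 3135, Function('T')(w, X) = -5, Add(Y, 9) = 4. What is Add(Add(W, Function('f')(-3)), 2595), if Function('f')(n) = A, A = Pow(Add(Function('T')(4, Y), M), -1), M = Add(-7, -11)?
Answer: Rational(275999, 23) ≈ 12000.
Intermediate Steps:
Y = -5 (Y = Add(-9, 4) = -5)
M = -18
W = 9405 (W = Mul(3, 3135) = 9405)
A = Rational(-1, 23) (A = Pow(Add(-5, -18), -1) = Pow(-23, -1) = Rational(-1, 23) ≈ -0.043478)
Function('f')(n) = Rational(-1, 23)
Add(Add(W, Function('f')(-3)), 2595) = Add(Add(9405, Rational(-1, 23)), 2595) = Add(Rational(216314, 23), 2595) = Rational(275999, 23)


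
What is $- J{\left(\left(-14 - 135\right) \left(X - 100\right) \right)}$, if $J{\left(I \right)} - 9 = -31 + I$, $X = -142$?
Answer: $-36036$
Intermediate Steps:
$J{\left(I \right)} = -22 + I$ ($J{\left(I \right)} = 9 + \left(-31 + I\right) = -22 + I$)
$- J{\left(\left(-14 - 135\right) \left(X - 100\right) \right)} = - (-22 + \left(-14 - 135\right) \left(-142 - 100\right)) = - (-22 - -36058) = - (-22 + 36058) = \left(-1\right) 36036 = -36036$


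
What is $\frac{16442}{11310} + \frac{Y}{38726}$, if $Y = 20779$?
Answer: $\frac{435871691}{218995530} \approx 1.9903$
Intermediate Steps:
$\frac{16442}{11310} + \frac{Y}{38726} = \frac{16442}{11310} + \frac{20779}{38726} = 16442 \cdot \frac{1}{11310} + 20779 \cdot \frac{1}{38726} = \frac{8221}{5655} + \frac{20779}{38726} = \frac{435871691}{218995530}$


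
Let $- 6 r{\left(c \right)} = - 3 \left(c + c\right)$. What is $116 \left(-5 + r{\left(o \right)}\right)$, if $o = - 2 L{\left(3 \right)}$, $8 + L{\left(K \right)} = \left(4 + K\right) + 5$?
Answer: $-1508$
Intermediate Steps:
$L{\left(K \right)} = 1 + K$ ($L{\left(K \right)} = -8 + \left(\left(4 + K\right) + 5\right) = -8 + \left(9 + K\right) = 1 + K$)
$o = -8$ ($o = - 2 \left(1 + 3\right) = \left(-2\right) 4 = -8$)
$r{\left(c \right)} = c$ ($r{\left(c \right)} = - \frac{\left(-3\right) \left(c + c\right)}{6} = - \frac{\left(-3\right) 2 c}{6} = - \frac{\left(-6\right) c}{6} = c$)
$116 \left(-5 + r{\left(o \right)}\right) = 116 \left(-5 - 8\right) = 116 \left(-13\right) = -1508$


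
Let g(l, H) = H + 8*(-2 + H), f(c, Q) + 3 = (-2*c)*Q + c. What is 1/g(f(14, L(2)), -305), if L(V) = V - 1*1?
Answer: -1/2761 ≈ -0.00036219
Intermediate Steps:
L(V) = -1 + V (L(V) = V - 1 = -1 + V)
f(c, Q) = -3 + c - 2*Q*c (f(c, Q) = -3 + ((-2*c)*Q + c) = -3 + (-2*Q*c + c) = -3 + (c - 2*Q*c) = -3 + c - 2*Q*c)
g(l, H) = -16 + 9*H (g(l, H) = H + (-16 + 8*H) = -16 + 9*H)
1/g(f(14, L(2)), -305) = 1/(-16 + 9*(-305)) = 1/(-16 - 2745) = 1/(-2761) = -1/2761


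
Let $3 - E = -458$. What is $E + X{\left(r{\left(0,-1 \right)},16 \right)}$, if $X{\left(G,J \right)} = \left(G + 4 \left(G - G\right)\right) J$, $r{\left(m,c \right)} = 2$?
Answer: $493$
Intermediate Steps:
$E = 461$ ($E = 3 - -458 = 3 + 458 = 461$)
$X{\left(G,J \right)} = G J$ ($X{\left(G,J \right)} = \left(G + 4 \cdot 0\right) J = \left(G + 0\right) J = G J$)
$E + X{\left(r{\left(0,-1 \right)},16 \right)} = 461 + 2 \cdot 16 = 461 + 32 = 493$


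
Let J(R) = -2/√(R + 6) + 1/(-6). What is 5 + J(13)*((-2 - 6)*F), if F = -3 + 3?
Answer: 5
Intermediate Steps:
F = 0
J(R) = -⅙ - 2/√(6 + R) (J(R) = -2/√(6 + R) + 1*(-⅙) = -2/√(6 + R) - ⅙ = -⅙ - 2/√(6 + R))
5 + J(13)*((-2 - 6)*F) = 5 + (-⅙ - 2/√(6 + 13))*((-2 - 6)*0) = 5 + (-⅙ - 2*√19/19)*(-8*0) = 5 + (-⅙ - 2*√19/19)*0 = 5 + 0 = 5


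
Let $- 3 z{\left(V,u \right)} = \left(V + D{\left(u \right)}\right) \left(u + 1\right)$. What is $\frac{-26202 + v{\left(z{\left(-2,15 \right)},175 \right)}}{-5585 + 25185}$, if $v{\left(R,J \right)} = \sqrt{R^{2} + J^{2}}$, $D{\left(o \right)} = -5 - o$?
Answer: $- \frac{13101}{9800} + \frac{\sqrt{399529}}{58800} \approx -1.3261$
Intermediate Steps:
$z{\left(V,u \right)} = - \frac{\left(1 + u\right) \left(-5 + V - u\right)}{3}$ ($z{\left(V,u \right)} = - \frac{\left(V - \left(5 + u\right)\right) \left(u + 1\right)}{3} = - \frac{\left(-5 + V - u\right) \left(1 + u\right)}{3} = - \frac{\left(1 + u\right) \left(-5 + V - u\right)}{3}$)
$v{\left(R,J \right)} = \sqrt{J^{2} + R^{2}}$
$\frac{-26202 + v{\left(z{\left(-2,15 \right)},175 \right)}}{-5585 + 25185} = \frac{-26202 + \sqrt{175^{2} + \left(\frac{5}{3} - - \frac{2}{3} + \frac{1}{3} \cdot 15 - \left(- \frac{2}{3}\right) 15 + \frac{1}{3} \cdot 15 \left(5 + 15\right)\right)^{2}}}{-5585 + 25185} = \frac{-26202 + \sqrt{30625 + \left(\frac{5}{3} + \frac{2}{3} + 5 + 10 + \frac{1}{3} \cdot 15 \cdot 20\right)^{2}}}{19600} = \left(-26202 + \sqrt{30625 + \left(\frac{5}{3} + \frac{2}{3} + 5 + 10 + 100\right)^{2}}\right) \frac{1}{19600} = \left(-26202 + \sqrt{30625 + \left(\frac{352}{3}\right)^{2}}\right) \frac{1}{19600} = \left(-26202 + \sqrt{30625 + \frac{123904}{9}}\right) \frac{1}{19600} = \left(-26202 + \sqrt{\frac{399529}{9}}\right) \frac{1}{19600} = \left(-26202 + \frac{\sqrt{399529}}{3}\right) \frac{1}{19600} = - \frac{13101}{9800} + \frac{\sqrt{399529}}{58800}$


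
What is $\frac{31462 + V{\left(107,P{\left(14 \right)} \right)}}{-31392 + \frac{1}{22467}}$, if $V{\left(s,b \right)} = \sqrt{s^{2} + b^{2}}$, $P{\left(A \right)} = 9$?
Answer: $- \frac{706856754}{705284063} - \frac{22467 \sqrt{11530}}{705284063} \approx -1.0056$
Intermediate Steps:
$V{\left(s,b \right)} = \sqrt{b^{2} + s^{2}}$
$\frac{31462 + V{\left(107,P{\left(14 \right)} \right)}}{-31392 + \frac{1}{22467}} = \frac{31462 + \sqrt{9^{2} + 107^{2}}}{-31392 + \frac{1}{22467}} = \frac{31462 + \sqrt{81 + 11449}}{-31392 + \frac{1}{22467}} = \frac{31462 + \sqrt{11530}}{- \frac{705284063}{22467}} = \left(31462 + \sqrt{11530}\right) \left(- \frac{22467}{705284063}\right) = - \frac{706856754}{705284063} - \frac{22467 \sqrt{11530}}{705284063}$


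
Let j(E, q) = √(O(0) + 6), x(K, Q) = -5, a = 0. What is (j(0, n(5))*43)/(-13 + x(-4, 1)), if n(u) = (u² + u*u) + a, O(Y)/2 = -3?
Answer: 0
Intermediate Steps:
O(Y) = -6 (O(Y) = 2*(-3) = -6)
n(u) = 2*u² (n(u) = (u² + u*u) + 0 = (u² + u²) + 0 = 2*u² + 0 = 2*u²)
j(E, q) = 0 (j(E, q) = √(-6 + 6) = √0 = 0)
(j(0, n(5))*43)/(-13 + x(-4, 1)) = (0*43)/(-13 - 5) = 0/(-18) = 0*(-1/18) = 0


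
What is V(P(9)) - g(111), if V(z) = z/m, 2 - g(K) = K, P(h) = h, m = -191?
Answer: 20810/191 ≈ 108.95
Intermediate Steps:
g(K) = 2 - K
V(z) = -z/191 (V(z) = z/(-191) = z*(-1/191) = -z/191)
V(P(9)) - g(111) = -1/191*9 - (2 - 1*111) = -9/191 - (2 - 111) = -9/191 - 1*(-109) = -9/191 + 109 = 20810/191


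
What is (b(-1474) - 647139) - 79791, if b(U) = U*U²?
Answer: -3203251354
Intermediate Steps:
b(U) = U³
(b(-1474) - 647139) - 79791 = ((-1474)³ - 647139) - 79791 = (-3202524424 - 647139) - 79791 = -3203171563 - 79791 = -3203251354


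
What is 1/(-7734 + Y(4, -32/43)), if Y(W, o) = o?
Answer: -43/332594 ≈ -0.00012929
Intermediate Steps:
1/(-7734 + Y(4, -32/43)) = 1/(-7734 - 32/43) = 1/(-332594/43) = -43/332594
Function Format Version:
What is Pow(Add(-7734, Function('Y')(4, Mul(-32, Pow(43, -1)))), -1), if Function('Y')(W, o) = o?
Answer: Rational(-43, 332594) ≈ -0.00012929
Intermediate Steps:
Pow(Add(-7734, Function('Y')(4, Mul(-32, Pow(43, -1)))), -1) = Pow(Add(-7734, Mul(-32, Pow(43, -1))), -1) = Pow(Add(-7734, Mul(-32, Rational(1, 43))), -1) = Pow(Add(-7734, Rational(-32, 43)), -1) = Pow(Rational(-332594, 43), -1) = Rational(-43, 332594)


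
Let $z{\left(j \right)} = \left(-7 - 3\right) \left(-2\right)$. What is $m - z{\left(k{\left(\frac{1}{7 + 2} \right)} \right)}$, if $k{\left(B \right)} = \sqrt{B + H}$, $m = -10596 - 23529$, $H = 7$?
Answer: $-34145$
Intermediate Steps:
$m = -34125$
$k{\left(B \right)} = \sqrt{7 + B}$ ($k{\left(B \right)} = \sqrt{B + 7} = \sqrt{7 + B}$)
$z{\left(j \right)} = 20$ ($z{\left(j \right)} = \left(-10\right) \left(-2\right) = 20$)
$m - z{\left(k{\left(\frac{1}{7 + 2} \right)} \right)} = -34125 - 20 = -34145$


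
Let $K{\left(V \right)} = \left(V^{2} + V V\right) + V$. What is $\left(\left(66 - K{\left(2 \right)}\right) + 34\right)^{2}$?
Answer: $8100$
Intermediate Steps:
$K{\left(V \right)} = V + 2 V^{2}$ ($K{\left(V \right)} = \left(V^{2} + V^{2}\right) + V = 2 V^{2} + V = V + 2 V^{2}$)
$\left(\left(66 - K{\left(2 \right)}\right) + 34\right)^{2} = \left(\left(66 - 2 \left(1 + 2 \cdot 2\right)\right) + 34\right)^{2} = \left(\left(66 - 2 \left(1 + 4\right)\right) + 34\right)^{2} = \left(\left(66 - 2 \cdot 5\right) + 34\right)^{2} = \left(\left(66 - 10\right) + 34\right)^{2} = \left(56 + 34\right)^{2} = 90^{2} = 8100$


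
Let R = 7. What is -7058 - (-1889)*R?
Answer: 6165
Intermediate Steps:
-7058 - (-1889)*R = -7058 - (-1889)*7 = -7058 - 1*(-13223) = -7058 + 13223 = 6165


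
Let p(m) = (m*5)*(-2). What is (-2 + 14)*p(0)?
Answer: 0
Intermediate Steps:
p(m) = -10*m (p(m) = (5*m)*(-2) = -10*m)
(-2 + 14)*p(0) = (-2 + 14)*(-10*0) = 12*0 = 0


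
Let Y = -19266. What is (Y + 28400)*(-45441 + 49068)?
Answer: 33129018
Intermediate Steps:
(Y + 28400)*(-45441 + 49068) = (-19266 + 28400)*(-45441 + 49068) = 9134*3627 = 33129018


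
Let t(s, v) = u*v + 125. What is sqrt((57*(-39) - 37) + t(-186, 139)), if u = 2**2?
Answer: I*sqrt(1579) ≈ 39.737*I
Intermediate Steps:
u = 4
t(s, v) = 125 + 4*v (t(s, v) = 4*v + 125 = 125 + 4*v)
sqrt((57*(-39) - 37) + t(-186, 139)) = sqrt((57*(-39) - 37) + (125 + 4*139)) = sqrt((-2223 - 37) + (125 + 556)) = sqrt(-2260 + 681) = sqrt(-1579) = I*sqrt(1579)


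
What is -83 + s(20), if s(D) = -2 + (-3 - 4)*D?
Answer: -225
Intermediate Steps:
s(D) = -2 - 7*D
-83 + s(20) = -83 + (-2 - 7*20) = -83 + (-2 - 140) = -83 - 142 = -225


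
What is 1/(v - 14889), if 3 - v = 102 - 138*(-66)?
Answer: -1/24096 ≈ -4.1501e-5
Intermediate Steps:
v = -9207 (v = 3 - (102 - 138*(-66)) = 3 - (102 + 9108) = 3 - 1*9210 = 3 - 9210 = -9207)
1/(v - 14889) = 1/(-9207 - 14889) = 1/(-24096) = -1/24096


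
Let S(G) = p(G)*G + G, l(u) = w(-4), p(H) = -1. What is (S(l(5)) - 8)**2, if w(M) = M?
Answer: 64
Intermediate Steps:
l(u) = -4
S(G) = 0 (S(G) = -G + G = 0)
(S(l(5)) - 8)**2 = (0 - 8)**2 = (-8)**2 = 64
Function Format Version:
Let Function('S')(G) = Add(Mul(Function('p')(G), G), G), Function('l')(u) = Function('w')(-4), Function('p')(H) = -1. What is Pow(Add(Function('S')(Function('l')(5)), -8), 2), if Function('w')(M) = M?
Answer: 64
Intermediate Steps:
Function('l')(u) = -4
Function('S')(G) = 0 (Function('S')(G) = Add(Mul(-1, G), G) = 0)
Pow(Add(Function('S')(Function('l')(5)), -8), 2) = Pow(Add(0, -8), 2) = Pow(-8, 2) = 64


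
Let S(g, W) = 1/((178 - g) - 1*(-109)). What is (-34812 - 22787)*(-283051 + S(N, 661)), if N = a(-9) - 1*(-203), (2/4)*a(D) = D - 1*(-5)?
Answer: 1499917760909/92 ≈ 1.6303e+10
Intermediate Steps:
a(D) = 10 + 2*D (a(D) = 2*(D - 1*(-5)) = 2*(D + 5) = 2*(5 + D) = 10 + 2*D)
N = 195 (N = (10 + 2*(-9)) - 1*(-203) = (10 - 18) + 203 = -8 + 203 = 195)
S(g, W) = 1/(287 - g) (S(g, W) = 1/((178 - g) + 109) = 1/(287 - g))
(-34812 - 22787)*(-283051 + S(N, 661)) = (-34812 - 22787)*(-283051 - 1/(-287 + 195)) = -57599*(-283051 - 1/(-92)) = -57599*(-283051 - 1*(-1/92)) = -57599*(-283051 + 1/92) = -57599*(-26040691/92) = 1499917760909/92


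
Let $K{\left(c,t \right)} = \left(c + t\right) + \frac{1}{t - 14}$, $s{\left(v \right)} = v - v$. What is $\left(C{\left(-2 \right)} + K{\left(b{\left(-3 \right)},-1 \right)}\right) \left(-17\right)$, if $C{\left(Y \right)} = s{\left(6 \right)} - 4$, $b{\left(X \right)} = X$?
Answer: $\frac{2057}{15} \approx 137.13$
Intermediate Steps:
$s{\left(v \right)} = 0$
$K{\left(c,t \right)} = c + t + \frac{1}{-14 + t}$ ($K{\left(c,t \right)} = \left(c + t\right) + \frac{1}{-14 + t} = c + t + \frac{1}{-14 + t}$)
$C{\left(Y \right)} = -4$ ($C{\left(Y \right)} = 0 - 4 = -4$)
$\left(C{\left(-2 \right)} + K{\left(b{\left(-3 \right)},-1 \right)}\right) \left(-17\right) = \left(-4 + \frac{1 + \left(-1\right)^{2} - -42 - -14 - -3}{-14 - 1}\right) \left(-17\right) = \left(-4 + \frac{1 + 1 + 42 + 14 + 3}{-15}\right) \left(-17\right) = \left(-4 - \frac{61}{15}\right) \left(-17\right) = \left(- \frac{121}{15}\right) \left(-17\right) = \frac{2057}{15}$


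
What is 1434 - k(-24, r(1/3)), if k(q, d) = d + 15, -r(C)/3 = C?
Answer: 1420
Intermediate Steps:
r(C) = -3*C
k(q, d) = 15 + d
1434 - k(-24, r(1/3)) = 1434 - (15 - 3/3) = 1434 - (15 - 3*1/3) = 1434 - (15 - 1) = 1434 - 1*14 = 1434 - 14 = 1420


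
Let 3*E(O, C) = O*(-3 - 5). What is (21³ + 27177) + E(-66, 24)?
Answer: 36614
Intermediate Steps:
E(O, C) = -8*O/3 (E(O, C) = (O*(-3 - 5))/3 = (O*(-8))/3 = (-8*O)/3 = -8*O/3)
(21³ + 27177) + E(-66, 24) = (21³ + 27177) - 8/3*(-66) = (9261 + 27177) + 176 = 36438 + 176 = 36614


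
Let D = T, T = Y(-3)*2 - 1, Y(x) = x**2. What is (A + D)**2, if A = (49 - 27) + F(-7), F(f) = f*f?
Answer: 7744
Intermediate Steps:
F(f) = f**2
T = 17 (T = (-3)**2*2 - 1 = 9*2 - 1 = 18 - 1 = 17)
D = 17
A = 71 (A = (49 - 27) + (-7)**2 = 22 + 49 = 71)
(A + D)**2 = (71 + 17)**2 = 88**2 = 7744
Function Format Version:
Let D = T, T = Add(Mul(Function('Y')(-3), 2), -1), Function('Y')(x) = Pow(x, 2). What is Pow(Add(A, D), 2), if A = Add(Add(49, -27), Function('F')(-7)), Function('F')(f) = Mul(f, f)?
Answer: 7744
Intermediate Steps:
Function('F')(f) = Pow(f, 2)
T = 17 (T = Add(Mul(Pow(-3, 2), 2), -1) = Add(Mul(9, 2), -1) = Add(18, -1) = 17)
D = 17
A = 71 (A = Add(Add(49, -27), Pow(-7, 2)) = Add(22, 49) = 71)
Pow(Add(A, D), 2) = Pow(Add(71, 17), 2) = Pow(88, 2) = 7744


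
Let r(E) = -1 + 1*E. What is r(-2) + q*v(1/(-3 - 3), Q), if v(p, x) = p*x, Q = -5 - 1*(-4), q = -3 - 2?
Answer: -23/6 ≈ -3.8333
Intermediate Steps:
r(E) = -1 + E
q = -5
Q = -1 (Q = -5 + 4 = -1)
r(-2) + q*v(1/(-3 - 3), Q) = (-1 - 2) - 5*(-1)/(-3 - 3) = -3 - 5*(-1)/(-6) = -3 - (-5)*(-1)/6 = -3 - 5*⅙ = -3 - ⅚ = -23/6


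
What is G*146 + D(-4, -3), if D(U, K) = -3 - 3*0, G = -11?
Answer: -1609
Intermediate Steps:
D(U, K) = -3 (D(U, K) = -3 + 0 = -3)
G*146 + D(-4, -3) = -11*146 - 3 = -1606 - 3 = -1609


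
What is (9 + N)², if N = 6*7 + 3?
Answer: 2916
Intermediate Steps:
N = 45 (N = 42 + 3 = 45)
(9 + N)² = (9 + 45)² = 54² = 2916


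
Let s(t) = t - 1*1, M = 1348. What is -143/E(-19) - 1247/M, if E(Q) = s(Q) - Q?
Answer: 191517/1348 ≈ 142.07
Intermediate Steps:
s(t) = -1 + t (s(t) = t - 1 = -1 + t)
E(Q) = -1 (E(Q) = (-1 + Q) - Q = -1)
-143/E(-19) - 1247/M = -143/(-1) - 1247/1348 = -143*(-1) - 1247*1/1348 = 143 - 1247/1348 = 191517/1348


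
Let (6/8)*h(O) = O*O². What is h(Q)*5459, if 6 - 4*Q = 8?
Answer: -5459/6 ≈ -909.83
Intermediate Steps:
Q = -½ (Q = 3/2 - ¼*8 = 3/2 - 2 = -½ ≈ -0.50000)
h(O) = 4*O³/3 (h(O) = 4*(O*O²)/3 = 4*O³/3)
h(Q)*5459 = (4*(-½)³/3)*5459 = ((4/3)*(-⅛))*5459 = -⅙*5459 = -5459/6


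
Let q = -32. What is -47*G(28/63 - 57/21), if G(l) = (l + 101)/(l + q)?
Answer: 292340/2159 ≈ 135.41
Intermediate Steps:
G(l) = (101 + l)/(-32 + l) (G(l) = (l + 101)/(l - 32) = (101 + l)/(-32 + l))
-47*G(28/63 - 57/21) = -47*(101 + (28/63 - 57/21))/(-32 + (28/63 - 57/21)) = -47*(101 + (28*(1/63) - 57*1/21))/(-32 + (28*(1/63) - 57*1/21)) = -47*(101 + (4/9 - 19/7))/(-32 + (4/9 - 19/7)) = -47*(101 - 143/63)/(-32 - 143/63) = -47*6220/((-2159/63)*63) = -(-2961)*6220/(2159*63) = -47*(-6220/2159) = 292340/2159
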